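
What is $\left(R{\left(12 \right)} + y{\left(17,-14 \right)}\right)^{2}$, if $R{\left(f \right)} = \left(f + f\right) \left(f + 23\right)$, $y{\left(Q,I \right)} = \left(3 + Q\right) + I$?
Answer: $715716$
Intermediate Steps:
$y{\left(Q,I \right)} = 3 + I + Q$
$R{\left(f \right)} = 2 f \left(23 + f\right)$
$\left(R{\left(12 \right)} + y{\left(17,-14 \right)}\right)^{2} = \left(2 \cdot 12 \left(23 + 12\right) + \left(3 - 14 + 17\right)\right)^{2} = \left(2 \cdot 12 \cdot 35 + 6\right)^{2} = \left(840 + 6\right)^{2} = 846^{2} = 715716$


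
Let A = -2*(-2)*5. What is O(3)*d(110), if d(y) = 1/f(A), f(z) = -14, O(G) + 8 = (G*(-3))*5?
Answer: 53/14 ≈ 3.7857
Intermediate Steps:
O(G) = -8 - 15*G (O(G) = -8 + (G*(-3))*5 = -8 - 3*G*5 = -8 - 15*G)
A = 20 (A = 4*5 = 20)
d(y) = -1/14 (d(y) = 1/(-14) = -1/14)
O(3)*d(110) = (-8 - 15*3)*(-1/14) = (-8 - 45)*(-1/14) = -53*(-1/14) = 53/14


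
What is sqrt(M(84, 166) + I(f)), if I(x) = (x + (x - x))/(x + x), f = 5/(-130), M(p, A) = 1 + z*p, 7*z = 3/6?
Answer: sqrt(30)/2 ≈ 2.7386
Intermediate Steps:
z = 1/14 (z = (3/6)/7 = (3*(1/6))/7 = (1/7)*(1/2) = 1/14 ≈ 0.071429)
M(p, A) = 1 + p/14
f = -1/26 (f = 5*(-1/130) = -1/26 ≈ -0.038462)
I(x) = 1/2 (I(x) = (x + 0)/((2*x)) = x*(1/(2*x)) = 1/2)
sqrt(M(84, 166) + I(f)) = sqrt((1 + (1/14)*84) + 1/2) = sqrt((1 + 6) + 1/2) = sqrt(7 + 1/2) = sqrt(15/2) = sqrt(30)/2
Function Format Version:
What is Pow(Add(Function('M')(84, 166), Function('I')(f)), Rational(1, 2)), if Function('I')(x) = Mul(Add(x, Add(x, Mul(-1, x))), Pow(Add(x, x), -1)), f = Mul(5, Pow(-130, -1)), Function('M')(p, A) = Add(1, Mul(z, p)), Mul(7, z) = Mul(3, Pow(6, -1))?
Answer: Mul(Rational(1, 2), Pow(30, Rational(1, 2))) ≈ 2.7386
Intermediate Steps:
z = Rational(1, 14) (z = Mul(Rational(1, 7), Mul(3, Pow(6, -1))) = Mul(Rational(1, 7), Mul(3, Rational(1, 6))) = Mul(Rational(1, 7), Rational(1, 2)) = Rational(1, 14) ≈ 0.071429)
Function('M')(p, A) = Add(1, Mul(Rational(1, 14), p))
f = Rational(-1, 26) (f = Mul(5, Rational(-1, 130)) = Rational(-1, 26) ≈ -0.038462)
Function('I')(x) = Rational(1, 2) (Function('I')(x) = Mul(Add(x, 0), Pow(Mul(2, x), -1)) = Mul(x, Mul(Rational(1, 2), Pow(x, -1))) = Rational(1, 2))
Pow(Add(Function('M')(84, 166), Function('I')(f)), Rational(1, 2)) = Pow(Add(Add(1, Mul(Rational(1, 14), 84)), Rational(1, 2)), Rational(1, 2)) = Pow(Add(Add(1, 6), Rational(1, 2)), Rational(1, 2)) = Pow(Add(7, Rational(1, 2)), Rational(1, 2)) = Pow(Rational(15, 2), Rational(1, 2)) = Mul(Rational(1, 2), Pow(30, Rational(1, 2)))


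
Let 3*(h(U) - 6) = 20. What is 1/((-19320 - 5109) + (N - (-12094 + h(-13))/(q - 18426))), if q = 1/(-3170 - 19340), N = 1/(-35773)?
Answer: -44512622321259/1087428037419680014 ≈ -4.0934e-5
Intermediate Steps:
h(U) = 38/3 (h(U) = 6 + (⅓)*20 = 6 + 20/3 = 38/3)
N = -1/35773 ≈ -2.7954e-5
q = -1/22510 (q = 1/(-22510) = -1/22510 ≈ -4.4425e-5)
1/((-19320 - 5109) + (N - (-12094 + h(-13))/(q - 18426))) = 1/((-19320 - 5109) + (-1/35773 - (-12094 + 38/3)/(-1/22510 - 18426))) = 1/(-24429 + (-1/35773 - (-36244)/(3*(-414769261/22510)))) = 1/(-24429 + (-1/35773 - (-36244)*(-22510)/(3*414769261))) = 1/(-24429 + (-1/35773 - 1*815852440/1244307783)) = 1/(-24429 + (-1/35773 - 815852440/1244307783)) = 1/(-24429 - 29186733643903/44512622321259) = 1/(-1087428037419680014/44512622321259) = -44512622321259/1087428037419680014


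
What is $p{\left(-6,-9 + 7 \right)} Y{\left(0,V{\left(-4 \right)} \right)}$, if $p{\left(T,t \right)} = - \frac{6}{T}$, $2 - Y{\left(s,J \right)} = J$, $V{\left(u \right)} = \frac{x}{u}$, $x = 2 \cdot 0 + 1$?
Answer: $\frac{9}{4} \approx 2.25$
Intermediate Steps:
$x = 1$ ($x = 0 + 1 = 1$)
$V{\left(u \right)} = \frac{1}{u}$ ($V{\left(u \right)} = 1 \frac{1}{u} = \frac{1}{u}$)
$Y{\left(s,J \right)} = 2 - J$
$p{\left(-6,-9 + 7 \right)} Y{\left(0,V{\left(-4 \right)} \right)} = - \frac{6}{-6} \left(2 - \frac{1}{-4}\right) = \left(-6\right) \left(- \frac{1}{6}\right) \left(2 - - \frac{1}{4}\right) = 1 \left(2 + \frac{1}{4}\right) = 1 \cdot \frac{9}{4} = \frac{9}{4}$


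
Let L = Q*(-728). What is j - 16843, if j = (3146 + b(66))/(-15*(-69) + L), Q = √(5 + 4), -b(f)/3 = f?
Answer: -19355555/1149 ≈ -16846.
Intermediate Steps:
b(f) = -3*f
Q = 3 (Q = √9 = 3)
L = -2184 (L = 3*(-728) = -2184)
j = -2948/1149 (j = (3146 - 3*66)/(-15*(-69) - 2184) = (3146 - 198)/(1035 - 2184) = 2948/(-1149) = 2948*(-1/1149) = -2948/1149 ≈ -2.5657)
j - 16843 = -2948/1149 - 16843 = -19355555/1149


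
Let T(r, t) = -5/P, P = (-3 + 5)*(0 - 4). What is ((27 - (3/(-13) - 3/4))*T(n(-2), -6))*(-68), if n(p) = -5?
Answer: -123675/104 ≈ -1189.2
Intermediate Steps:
P = -8 (P = 2*(-4) = -8)
T(r, t) = 5/8 (T(r, t) = -5/(-8) = -5*(-1/8) = 5/8)
((27 - (3/(-13) - 3/4))*T(n(-2), -6))*(-68) = ((27 - (3/(-13) - 3/4))*(5/8))*(-68) = ((27 - (3*(-1/13) - 3*1/4))*(5/8))*(-68) = ((27 - (-3/13 - 3/4))*(5/8))*(-68) = ((27 - 1*(-51/52))*(5/8))*(-68) = ((27 + 51/52)*(5/8))*(-68) = ((1455/52)*(5/8))*(-68) = (7275/416)*(-68) = -123675/104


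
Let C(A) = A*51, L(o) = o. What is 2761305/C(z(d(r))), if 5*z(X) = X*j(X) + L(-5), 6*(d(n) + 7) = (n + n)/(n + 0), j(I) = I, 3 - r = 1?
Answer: 8283915/1207 ≈ 6863.2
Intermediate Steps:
r = 2 (r = 3 - 1*1 = 3 - 1 = 2)
d(n) = -20/3 (d(n) = -7 + ((n + n)/(n + 0))/6 = -7 + ((2*n)/n)/6 = -7 + (1/6)*2 = -7 + 1/3 = -20/3)
z(X) = -1 + X**2/5 (z(X) = (X*X - 5)/5 = (X**2 - 5)/5 = (-5 + X**2)/5 = -1 + X**2/5)
C(A) = 51*A
2761305/C(z(d(r))) = 2761305/((51*(-1 + (-20/3)**2/5))) = 2761305/((51*(-1 + (1/5)*(400/9)))) = 2761305/((51*(-1 + 80/9))) = 2761305/((51*(71/9))) = 2761305/(1207/3) = 2761305*(3/1207) = 8283915/1207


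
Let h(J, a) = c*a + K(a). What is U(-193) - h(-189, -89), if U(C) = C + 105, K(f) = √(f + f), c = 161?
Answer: 14241 - I*√178 ≈ 14241.0 - 13.342*I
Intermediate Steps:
K(f) = √2*√f (K(f) = √(2*f) = √2*√f)
U(C) = 105 + C
h(J, a) = 161*a + √2*√a
U(-193) - h(-189, -89) = (105 - 193) - (161*(-89) + √2*√(-89)) = -88 - (-14329 + √2*(I*√89)) = -88 - (-14329 + I*√178) = -88 + (14329 - I*√178) = 14241 - I*√178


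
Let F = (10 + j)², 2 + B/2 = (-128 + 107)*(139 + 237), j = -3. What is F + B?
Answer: -15747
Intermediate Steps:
B = -15796 (B = -4 + 2*((-128 + 107)*(139 + 237)) = -4 + 2*(-21*376) = -4 + 2*(-7896) = -4 - 15792 = -15796)
F = 49 (F = (10 - 3)² = 7² = 49)
F + B = 49 - 15796 = -15747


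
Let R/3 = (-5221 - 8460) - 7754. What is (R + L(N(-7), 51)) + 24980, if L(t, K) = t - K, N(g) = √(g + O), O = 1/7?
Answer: -39376 + 4*I*√21/7 ≈ -39376.0 + 2.6186*I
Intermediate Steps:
O = ⅐ ≈ 0.14286
N(g) = √(⅐ + g) (N(g) = √(g + ⅐) = √(⅐ + g))
R = -64305 (R = 3*((-5221 - 8460) - 7754) = 3*(-13681 - 7754) = 3*(-21435) = -64305)
(R + L(N(-7), 51)) + 24980 = (-64305 + (√(7 + 49*(-7))/7 - 1*51)) + 24980 = (-64305 + (√(7 - 343)/7 - 51)) + 24980 = (-64305 + (√(-336)/7 - 51)) + 24980 = (-64305 + ((4*I*√21)/7 - 51)) + 24980 = (-64305 + (4*I*√21/7 - 51)) + 24980 = (-64305 + (-51 + 4*I*√21/7)) + 24980 = (-64356 + 4*I*√21/7) + 24980 = -39376 + 4*I*√21/7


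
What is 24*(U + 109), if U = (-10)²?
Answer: 5016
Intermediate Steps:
U = 100
24*(U + 109) = 24*(100 + 109) = 24*209 = 5016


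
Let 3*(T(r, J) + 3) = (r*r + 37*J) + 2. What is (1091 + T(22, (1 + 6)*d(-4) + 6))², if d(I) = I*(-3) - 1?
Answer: 46526041/9 ≈ 5.1696e+6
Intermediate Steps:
d(I) = -1 - 3*I (d(I) = -3*I - 1 = -1 - 3*I)
T(r, J) = -7/3 + r²/3 + 37*J/3 (T(r, J) = -3 + ((r*r + 37*J) + 2)/3 = -3 + ((r² + 37*J) + 2)/3 = -3 + (2 + r² + 37*J)/3 = -3 + (⅔ + r²/3 + 37*J/3) = -7/3 + r²/3 + 37*J/3)
(1091 + T(22, (1 + 6)*d(-4) + 6))² = (1091 + (-7/3 + (⅓)*22² + 37*((1 + 6)*(-1 - 3*(-4)) + 6)/3))² = (1091 + (-7/3 + (⅓)*484 + 37*(7*(-1 + 12) + 6)/3))² = (1091 + (-7/3 + 484/3 + 37*(7*11 + 6)/3))² = (1091 + (-7/3 + 484/3 + 37*(77 + 6)/3))² = (1091 + (-7/3 + 484/3 + (37/3)*83))² = (1091 + (-7/3 + 484/3 + 3071/3))² = (1091 + 3548/3)² = (6821/3)² = 46526041/9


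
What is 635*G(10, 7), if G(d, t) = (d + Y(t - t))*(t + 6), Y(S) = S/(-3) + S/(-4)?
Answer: 82550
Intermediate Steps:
Y(S) = -7*S/12 (Y(S) = S*(-⅓) + S*(-¼) = -S/3 - S/4 = -7*S/12)
G(d, t) = d*(6 + t) (G(d, t) = (d - 7*(t - t)/12)*(t + 6) = (d - 7/12*0)*(6 + t) = (d + 0)*(6 + t) = d*(6 + t))
635*G(10, 7) = 635*(10*(6 + 7)) = 635*(10*13) = 635*130 = 82550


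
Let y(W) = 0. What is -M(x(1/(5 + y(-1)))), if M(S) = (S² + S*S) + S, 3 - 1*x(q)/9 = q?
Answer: -32382/25 ≈ -1295.3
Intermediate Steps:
x(q) = 27 - 9*q
M(S) = S + 2*S² (M(S) = (S² + S²) + S = 2*S² + S = S + 2*S²)
-M(x(1/(5 + y(-1)))) = -(27 - 9/(5 + 0))*(1 + 2*(27 - 9/(5 + 0))) = -(27 - 9/5)*(1 + 2*(27 - 9/5)) = -126*(1 + 2*(126/5))/5 = -126*(1 + 252/5)/5 = -126*257/(5*5) = -1*32382/25 = -32382/25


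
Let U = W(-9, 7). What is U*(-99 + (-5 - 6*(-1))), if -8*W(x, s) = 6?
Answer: 147/2 ≈ 73.500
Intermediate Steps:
W(x, s) = -3/4 (W(x, s) = -1/8*6 = -3/4)
U = -3/4 ≈ -0.75000
U*(-99 + (-5 - 6*(-1))) = -3*(-99 + (-5 - 6*(-1)))/4 = -3*(-99 + (-5 + 6))/4 = -3*(-99 + 1)/4 = -3/4*(-98) = 147/2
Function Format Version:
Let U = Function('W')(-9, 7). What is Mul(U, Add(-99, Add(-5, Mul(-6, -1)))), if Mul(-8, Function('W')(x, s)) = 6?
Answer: Rational(147, 2) ≈ 73.500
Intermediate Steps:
Function('W')(x, s) = Rational(-3, 4) (Function('W')(x, s) = Mul(Rational(-1, 8), 6) = Rational(-3, 4))
U = Rational(-3, 4) ≈ -0.75000
Mul(U, Add(-99, Add(-5, Mul(-6, -1)))) = Mul(Rational(-3, 4), Add(-99, Add(-5, Mul(-6, -1)))) = Mul(Rational(-3, 4), Add(-99, Add(-5, 6))) = Mul(Rational(-3, 4), Add(-99, 1)) = Mul(Rational(-3, 4), -98) = Rational(147, 2)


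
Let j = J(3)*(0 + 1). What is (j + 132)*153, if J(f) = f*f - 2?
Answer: 21267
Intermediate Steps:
J(f) = -2 + f**2 (J(f) = f**2 - 2 = -2 + f**2)
j = 7 (j = (-2 + 3**2)*(0 + 1) = (-2 + 9)*1 = 7*1 = 7)
(j + 132)*153 = (7 + 132)*153 = 139*153 = 21267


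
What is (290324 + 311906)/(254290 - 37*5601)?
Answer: 602230/47053 ≈ 12.799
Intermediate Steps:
(290324 + 311906)/(254290 - 37*5601) = 602230/(254290 - 207237) = 602230/47053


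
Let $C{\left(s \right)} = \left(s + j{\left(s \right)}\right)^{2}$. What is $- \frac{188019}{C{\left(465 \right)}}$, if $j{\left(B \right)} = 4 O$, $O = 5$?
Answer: $- \frac{188019}{235225} \approx -0.79932$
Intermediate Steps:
$j{\left(B \right)} = 20$ ($j{\left(B \right)} = 4 \cdot 5 = 20$)
$C{\left(s \right)} = \left(20 + s\right)^{2}$ ($C{\left(s \right)} = \left(s + 20\right)^{2} = \left(20 + s\right)^{2}$)
$- \frac{188019}{C{\left(465 \right)}} = - \frac{188019}{\left(20 + 465\right)^{2}} = - \frac{188019}{485^{2}} = - \frac{188019}{235225}$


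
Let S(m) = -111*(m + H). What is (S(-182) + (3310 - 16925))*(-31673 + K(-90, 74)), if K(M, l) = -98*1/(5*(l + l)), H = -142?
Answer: -261909249591/370 ≈ -7.0786e+8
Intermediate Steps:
K(M, l) = -49/(5*l) (K(M, l) = -98*1/(10*l) = -49/(5*l))
S(m) = 15762 - 111*m (S(m) = -111*(m - 142) = -111*(-142 + m) = 15762 - 111*m)
(S(-182) + (3310 - 16925))*(-31673 + K(-90, 74)) = ((15762 - 111*(-182)) + (3310 - 16925))*(-31673 - 49/5/74) = ((15762 + 20202) - 13615)*(-31673 - 49/5*1/74) = (35964 - 13615)*(-31673 - 49/370) = 22349*(-11719059/370) = -261909249591/370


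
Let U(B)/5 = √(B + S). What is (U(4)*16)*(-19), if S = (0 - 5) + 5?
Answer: -3040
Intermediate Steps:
S = 0 (S = -5 + 5 = 0)
U(B) = 5*√B (U(B) = 5*√(B + 0) = 5*√B)
(U(4)*16)*(-19) = ((5*√4)*16)*(-19) = ((5*2)*16)*(-19) = (10*16)*(-19) = 160*(-19) = -3040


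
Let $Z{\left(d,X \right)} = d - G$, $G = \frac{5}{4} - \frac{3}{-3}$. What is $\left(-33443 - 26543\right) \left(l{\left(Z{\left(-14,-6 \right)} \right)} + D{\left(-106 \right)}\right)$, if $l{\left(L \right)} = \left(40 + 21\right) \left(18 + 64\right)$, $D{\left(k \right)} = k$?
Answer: $-293691456$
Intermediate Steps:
$G = \frac{9}{4}$ ($G = 5 \cdot \frac{1}{4} - -1 = \frac{5}{4} + 1 = \frac{9}{4} \approx 2.25$)
$Z{\left(d,X \right)} = - \frac{9}{4} + d$ ($Z{\left(d,X \right)} = d - \frac{9}{4} = - \frac{9}{4} + d$)
$l{\left(L \right)} = 5002$ ($l{\left(L \right)} = 61 \cdot 82 = 5002$)
$\left(-33443 - 26543\right) \left(l{\left(Z{\left(-14,-6 \right)} \right)} + D{\left(-106 \right)}\right) = \left(-33443 - 26543\right) \left(5002 - 106\right) = \left(-59986\right) 4896 = -293691456$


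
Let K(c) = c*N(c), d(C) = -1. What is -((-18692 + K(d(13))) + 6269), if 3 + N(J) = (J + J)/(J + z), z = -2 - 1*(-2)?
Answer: 12422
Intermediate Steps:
z = 0 (z = -2 + 2 = 0)
N(J) = -1 (N(J) = -3 + (J + J)/(J + 0) = -3 + (2*J)/J = -3 + 2 = -1)
K(c) = -c (K(c) = c*(-1) = -c)
-((-18692 + K(d(13))) + 6269) = -((-18692 - 1*(-1)) + 6269) = -((-18692 + 1) + 6269) = -(-18691 + 6269) = -1*(-12422) = 12422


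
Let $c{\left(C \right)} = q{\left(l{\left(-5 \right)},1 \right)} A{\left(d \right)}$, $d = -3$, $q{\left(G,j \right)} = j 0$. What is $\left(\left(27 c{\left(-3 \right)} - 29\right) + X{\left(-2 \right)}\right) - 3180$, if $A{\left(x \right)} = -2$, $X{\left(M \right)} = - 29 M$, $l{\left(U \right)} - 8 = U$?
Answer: $-3151$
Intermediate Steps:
$l{\left(U \right)} = 8 + U$
$q{\left(G,j \right)} = 0$
$c{\left(C \right)} = 0$ ($c{\left(C \right)} = 0 \left(-2\right) = 0$)
$\left(\left(27 c{\left(-3 \right)} - 29\right) + X{\left(-2 \right)}\right) - 3180 = \left(\left(27 \cdot 0 - 29\right) - -58\right) - 3180 = \left(\left(0 - 29\right) + 58\right) - 3180 = \left(-29 + 58\right) - 3180 = 29 - 3180 = -3151$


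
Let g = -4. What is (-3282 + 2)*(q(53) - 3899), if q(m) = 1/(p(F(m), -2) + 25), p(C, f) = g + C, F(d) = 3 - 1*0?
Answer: 38365750/3 ≈ 1.2789e+7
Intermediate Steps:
F(d) = 3 (F(d) = 3 + 0 = 3)
p(C, f) = -4 + C
q(m) = 1/24 (q(m) = 1/((-4 + 3) + 25) = 1/(-1 + 25) = 1/24)
(-3282 + 2)*(q(53) - 3899) = (-3282 + 2)*(1/24 - 3899) = -3280*(-93575/24) = 38365750/3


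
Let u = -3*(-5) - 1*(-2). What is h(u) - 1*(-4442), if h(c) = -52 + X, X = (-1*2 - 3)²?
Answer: 4415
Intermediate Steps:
X = 25 (X = (-2 - 3)² = (-5)² = 25)
u = 17 (u = 15 + 2 = 17)
h(c) = -27 (h(c) = -52 + 25 = -27)
h(u) - 1*(-4442) = -27 - 1*(-4442) = -27 + 4442 = 4415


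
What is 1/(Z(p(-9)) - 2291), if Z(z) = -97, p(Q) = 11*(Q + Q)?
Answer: -1/2388 ≈ -0.00041876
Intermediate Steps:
p(Q) = 22*Q (p(Q) = 11*(2*Q) = 22*Q)
1/(Z(p(-9)) - 2291) = 1/(-97 - 2291) = 1/(-2388) = -1/2388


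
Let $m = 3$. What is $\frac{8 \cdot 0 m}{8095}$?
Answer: $0$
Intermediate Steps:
$\frac{8 \cdot 0 m}{8095} = \frac{8 \cdot 0 \cdot 3}{8095} = 0 \cdot 3 \cdot \frac{1}{8095} = 0 \cdot \frac{1}{8095} = 0$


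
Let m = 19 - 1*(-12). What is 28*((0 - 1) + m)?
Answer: 840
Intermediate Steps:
m = 31 (m = 19 + 12 = 31)
28*((0 - 1) + m) = 28*((0 - 1) + 31) = 28*(-1 + 31) = 28*30 = 840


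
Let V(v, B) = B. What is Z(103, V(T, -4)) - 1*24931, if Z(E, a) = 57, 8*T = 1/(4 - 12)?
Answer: -24874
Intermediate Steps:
T = -1/64 (T = 1/(8*(4 - 12)) = (⅛)/(-8) = (⅛)*(-⅛) = -1/64 ≈ -0.015625)
Z(103, V(T, -4)) - 1*24931 = 57 - 1*24931 = 57 - 24931 = -24874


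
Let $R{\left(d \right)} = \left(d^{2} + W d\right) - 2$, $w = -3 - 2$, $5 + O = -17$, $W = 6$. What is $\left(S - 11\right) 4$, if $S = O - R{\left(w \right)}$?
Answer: $-104$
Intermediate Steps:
$O = -22$ ($O = -5 - 17 = -22$)
$w = -5$
$R{\left(d \right)} = -2 + d^{2} + 6 d$ ($R{\left(d \right)} = \left(d^{2} + 6 d\right) - 2 = -2 + d^{2} + 6 d$)
$S = -15$ ($S = -22 - \left(-2 + \left(-5\right)^{2} + 6 \left(-5\right)\right) = -22 - \left(-2 + 25 - 30\right) = -22 - -7 = -22 + 7 = -15$)
$\left(S - 11\right) 4 = \left(-15 - 11\right) 4 = \left(-26\right) 4 = -104$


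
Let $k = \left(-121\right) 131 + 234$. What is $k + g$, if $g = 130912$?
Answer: $115295$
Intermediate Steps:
$k = -15617$ ($k = -15851 + 234 = -15617$)
$k + g = -15617 + 130912 = 115295$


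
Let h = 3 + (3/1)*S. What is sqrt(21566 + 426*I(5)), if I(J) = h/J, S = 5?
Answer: sqrt(577490)/5 ≈ 151.99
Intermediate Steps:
h = 18 (h = 3 + (3/1)*5 = 3 + (3*1)*5 = 3 + 3*5 = 3 + 15 = 18)
I(J) = 18/J
sqrt(21566 + 426*I(5)) = sqrt(21566 + 426*(18/5)) = sqrt(21566 + 7668/5) = sqrt(115498/5) = sqrt(577490)/5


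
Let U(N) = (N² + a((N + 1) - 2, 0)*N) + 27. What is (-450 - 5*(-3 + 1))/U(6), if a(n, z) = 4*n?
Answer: -440/183 ≈ -2.4044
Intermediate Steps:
U(N) = 27 + N² + N*(-4 + 4*N) (U(N) = (N² + (4*((N + 1) - 2))*N) + 27 = (N² + (4*((1 + N) - 2))*N) + 27 = (N² + (4*(-1 + N))*N) + 27 = (N² + (-4 + 4*N)*N) + 27 = (N² + N*(-4 + 4*N)) + 27 = 27 + N² + N*(-4 + 4*N))
(-450 - 5*(-3 + 1))/U(6) = (-450 - 5*(-3 + 1))/(27 - 4*6 + 5*6²) = (-450 - 5*(-2))/(27 - 24 + 5*36) = (-450 + 10)/(27 - 24 + 180) = -440/183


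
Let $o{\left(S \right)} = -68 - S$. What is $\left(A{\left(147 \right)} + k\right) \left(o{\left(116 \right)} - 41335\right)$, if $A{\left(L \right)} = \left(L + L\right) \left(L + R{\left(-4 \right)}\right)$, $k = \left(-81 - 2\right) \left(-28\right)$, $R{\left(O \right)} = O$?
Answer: $-1842031954$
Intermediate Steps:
$k = 2324$ ($k = \left(-83\right) \left(-28\right) = 2324$)
$A{\left(L \right)} = 2 L \left(-4 + L\right)$ ($A{\left(L \right)} = \left(L + L\right) \left(L - 4\right) = 2 L \left(-4 + L\right)$)
$\left(A{\left(147 \right)} + k\right) \left(o{\left(116 \right)} - 41335\right) = \left(2 \cdot 147 \left(-4 + 147\right) + 2324\right) \left(\left(-68 - 116\right) - 41335\right) = \left(2 \cdot 147 \cdot 143 + 2324\right) \left(\left(-68 - 116\right) - 41335\right) = \left(42042 + 2324\right) \left(-184 - 41335\right) = 44366 \left(-41519\right) = -1842031954$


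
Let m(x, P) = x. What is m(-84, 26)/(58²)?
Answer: -21/841 ≈ -0.024970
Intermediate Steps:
m(-84, 26)/(58²) = -84/(58²) = -84/3364 = -84*1/3364 = -21/841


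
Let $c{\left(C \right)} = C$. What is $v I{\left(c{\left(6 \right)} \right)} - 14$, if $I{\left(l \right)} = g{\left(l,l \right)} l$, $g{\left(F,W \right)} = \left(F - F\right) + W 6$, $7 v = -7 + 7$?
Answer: $-14$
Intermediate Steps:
$v = 0$ ($v = \frac{-7 + 7}{7} = \frac{1}{7} \cdot 0 = 0$)
$g{\left(F,W \right)} = 6 W$ ($g{\left(F,W \right)} = 0 + 6 W = 6 W$)
$I{\left(l \right)} = 6 l^{2}$ ($I{\left(l \right)} = 6 l l = 6 l^{2}$)
$v I{\left(c{\left(6 \right)} \right)} - 14 = 0 \cdot 6 \cdot 6^{2} - 14 = 0 \cdot 6 \cdot 36 - 14 = 0 \cdot 216 - 14 = 0 - 14 = -14$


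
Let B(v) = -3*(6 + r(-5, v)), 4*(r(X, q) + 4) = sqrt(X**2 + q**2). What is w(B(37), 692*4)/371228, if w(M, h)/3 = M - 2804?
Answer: -4215/185614 - 9*sqrt(1394)/1484912 ≈ -0.022935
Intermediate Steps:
r(X, q) = -4 + sqrt(X**2 + q**2)/4
B(v) = -6 - 3*sqrt(25 + v**2)/4 (B(v) = -3*(6 + (-4 + sqrt((-5)**2 + v**2)/4)) = -3*(6 + (-4 + sqrt(25 + v**2)/4)) = -3*(2 + sqrt(25 + v**2)/4) = -6 - 3*sqrt(25 + v**2)/4)
w(M, h) = -8412 + 3*M (w(M, h) = 3*(M - 2804) = 3*(-2804 + M) = -8412 + 3*M)
w(B(37), 692*4)/371228 = (-8412 + 3*(-6 - 3*sqrt(25 + 37**2)/4))/371228 = (-8412 + 3*(-6 - 3*sqrt(25 + 1369)/4))*(1/371228) = (-8412 + 3*(-6 - 3*sqrt(1394)/4))*(1/371228) = (-8412 + (-18 - 9*sqrt(1394)/4))*(1/371228) = (-8430 - 9*sqrt(1394)/4)*(1/371228) = -4215/185614 - 9*sqrt(1394)/1484912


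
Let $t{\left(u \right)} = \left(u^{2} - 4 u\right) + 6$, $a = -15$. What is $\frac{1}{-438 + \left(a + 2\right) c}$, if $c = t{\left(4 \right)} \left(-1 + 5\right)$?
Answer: $- \frac{1}{750} \approx -0.0013333$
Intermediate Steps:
$t{\left(u \right)} = 6 + u^{2} - 4 u$
$c = 24$ ($c = \left(6 + 4^{2} - 16\right) \left(-1 + 5\right) = \left(6 + 16 - 16\right) 4 = 6 \cdot 4 = 24$)
$\frac{1}{-438 + \left(a + 2\right) c} = \frac{1}{-438 + \left(-15 + 2\right) 24} = \frac{1}{-438 - 312} = \frac{1}{-750} = - \frac{1}{750}$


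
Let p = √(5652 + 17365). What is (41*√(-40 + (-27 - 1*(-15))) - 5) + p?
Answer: -5 + √23017 + 82*I*√13 ≈ 146.71 + 295.66*I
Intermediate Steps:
p = √23017 ≈ 151.71
(41*√(-40 + (-27 - 1*(-15))) - 5) + p = (41*√(-40 + (-27 - 1*(-15))) - 5) + √23017 = (41*√(-40 + (-27 + 15)) - 5) + √23017 = (41*√(-40 - 12) - 5) + √23017 = (41*√(-52) - 5) + √23017 = (41*(2*I*√13) - 5) + √23017 = (82*I*√13 - 5) + √23017 = (-5 + 82*I*√13) + √23017 = -5 + √23017 + 82*I*√13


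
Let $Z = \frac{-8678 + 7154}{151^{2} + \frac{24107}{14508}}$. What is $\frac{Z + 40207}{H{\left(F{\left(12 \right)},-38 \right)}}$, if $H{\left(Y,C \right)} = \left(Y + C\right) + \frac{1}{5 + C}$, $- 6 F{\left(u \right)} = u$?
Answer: $- \frac{438942848517129}{437014560815} \approx -1004.4$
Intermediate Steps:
$F{\left(u \right)} = - \frac{u}{6}$
$Z = - \frac{22110192}{330821015}$ ($Z = - \frac{1524}{22801 + 24107 \cdot \frac{1}{14508}} = - \frac{1524}{22801 + \frac{24107}{14508}} = - \frac{1524}{\frac{330821015}{14508}} = \left(-1524\right) \frac{14508}{330821015} = - \frac{22110192}{330821015} \approx -0.066834$)
$H{\left(Y,C \right)} = C + Y + \frac{1}{5 + C}$ ($H{\left(Y,C \right)} = \left(C + Y\right) + \frac{1}{5 + C} = C + Y + \frac{1}{5 + C}$)
$\frac{Z + 40207}{H{\left(F{\left(12 \right)},-38 \right)}} = \frac{- \frac{22110192}{330821015} + 40207}{\frac{1}{5 - 38} \left(1 + \left(-38\right)^{2} + 5 \left(-38\right) + 5 \left(\left(- \frac{1}{6}\right) 12\right) - 38 \left(\left(- \frac{1}{6}\right) 12\right)\right)} = \frac{13301298439913}{330821015 \frac{1 + 1444 - 190 + 5 \left(-2\right) - -76}{-33}} = \frac{13301298439913}{330821015 \left(- \frac{1 + 1444 - 190 - 10 + 76}{33}\right)} = \frac{13301298439913}{330821015 \left(\left(- \frac{1}{33}\right) 1321\right)} = \frac{13301298439913}{330821015 \left(- \frac{1321}{33}\right)} = \frac{13301298439913}{330821015} \left(- \frac{33}{1321}\right) = - \frac{438942848517129}{437014560815}$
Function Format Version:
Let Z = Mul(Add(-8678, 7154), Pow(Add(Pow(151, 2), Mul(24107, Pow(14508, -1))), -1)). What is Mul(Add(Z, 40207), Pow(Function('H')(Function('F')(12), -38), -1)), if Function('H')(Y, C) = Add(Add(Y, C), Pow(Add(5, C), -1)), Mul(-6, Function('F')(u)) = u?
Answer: Rational(-438942848517129, 437014560815) ≈ -1004.4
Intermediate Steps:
Function('F')(u) = Mul(Rational(-1, 6), u)
Z = Rational(-22110192, 330821015) (Z = Mul(-1524, Pow(Add(22801, Mul(24107, Rational(1, 14508))), -1)) = Mul(-1524, Pow(Add(22801, Rational(24107, 14508)), -1)) = Mul(-1524, Pow(Rational(330821015, 14508), -1)) = Mul(-1524, Rational(14508, 330821015)) = Rational(-22110192, 330821015) ≈ -0.066834)
Function('H')(Y, C) = Add(C, Y, Pow(Add(5, C), -1)) (Function('H')(Y, C) = Add(Add(C, Y), Pow(Add(5, C), -1)) = Add(C, Y, Pow(Add(5, C), -1)))
Mul(Add(Z, 40207), Pow(Function('H')(Function('F')(12), -38), -1)) = Mul(Add(Rational(-22110192, 330821015), 40207), Pow(Mul(Pow(Add(5, -38), -1), Add(1, Pow(-38, 2), Mul(5, -38), Mul(5, Mul(Rational(-1, 6), 12)), Mul(-38, Mul(Rational(-1, 6), 12)))), -1)) = Mul(Rational(13301298439913, 330821015), Pow(Mul(Pow(-33, -1), Add(1, 1444, -190, Mul(5, -2), Mul(-38, -2))), -1)) = Mul(Rational(13301298439913, 330821015), Pow(Mul(Rational(-1, 33), Add(1, 1444, -190, -10, 76)), -1)) = Mul(Rational(13301298439913, 330821015), Pow(Mul(Rational(-1, 33), 1321), -1)) = Mul(Rational(13301298439913, 330821015), Pow(Rational(-1321, 33), -1)) = Mul(Rational(13301298439913, 330821015), Rational(-33, 1321)) = Rational(-438942848517129, 437014560815)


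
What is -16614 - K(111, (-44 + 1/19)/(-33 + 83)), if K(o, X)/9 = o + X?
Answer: -3344967/190 ≈ -17605.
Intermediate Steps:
K(o, X) = 9*X + 9*o (K(o, X) = 9*(o + X) = 9*(X + o) = 9*X + 9*o)
-16614 - K(111, (-44 + 1/19)/(-33 + 83)) = -16614 - (9*((-44 + 1/19)/(-33 + 83)) + 9*111) = -16614 - (9*((-44 + 1/19)/50) + 999) = -16614 - (9*(-835/19*1/50) + 999) = -16614 - (9*(-167/190) + 999) = -16614 - (-1503/190 + 999) = -16614 - 1*188307/190 = -16614 - 188307/190 = -3344967/190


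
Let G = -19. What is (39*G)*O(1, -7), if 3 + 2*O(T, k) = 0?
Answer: 2223/2 ≈ 1111.5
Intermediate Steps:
O(T, k) = -3/2 (O(T, k) = -3/2 + (1/2)*0 = -3/2 + 0 = -3/2)
(39*G)*O(1, -7) = (39*(-19))*(-3/2) = -741*(-3/2) = 2223/2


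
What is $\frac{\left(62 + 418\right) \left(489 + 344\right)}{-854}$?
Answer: $- \frac{28560}{61} \approx -468.2$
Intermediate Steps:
$\frac{\left(62 + 418\right) \left(489 + 344\right)}{-854} = 480 \cdot 833 \left(- \frac{1}{854}\right) = 399840 \left(- \frac{1}{854}\right) = - \frac{28560}{61}$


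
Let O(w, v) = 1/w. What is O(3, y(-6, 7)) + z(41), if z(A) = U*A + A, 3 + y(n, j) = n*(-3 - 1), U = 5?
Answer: 739/3 ≈ 246.33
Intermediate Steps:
y(n, j) = -3 - 4*n (y(n, j) = -3 + n*(-3 - 1) = -3 + n*(-4) = -3 - 4*n)
z(A) = 6*A (z(A) = 5*A + A = 6*A)
O(3, y(-6, 7)) + z(41) = 1/3 + 6*41 = ⅓ + 246 = 739/3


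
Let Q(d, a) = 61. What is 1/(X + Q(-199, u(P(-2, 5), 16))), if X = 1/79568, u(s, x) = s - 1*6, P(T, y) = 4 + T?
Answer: 79568/4853649 ≈ 0.016393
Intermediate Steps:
u(s, x) = -6 + s (u(s, x) = s - 6 = -6 + s)
X = 1/79568 ≈ 1.2568e-5
1/(X + Q(-199, u(P(-2, 5), 16))) = 1/(1/79568 + 61) = 1/(4853649/79568) = 79568/4853649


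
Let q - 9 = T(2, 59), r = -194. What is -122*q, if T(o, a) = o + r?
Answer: 22326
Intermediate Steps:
T(o, a) = -194 + o (T(o, a) = o - 194 = -194 + o)
q = -183 (q = 9 + (-194 + 2) = 9 - 192 = -183)
-122*q = -122*(-183) = 22326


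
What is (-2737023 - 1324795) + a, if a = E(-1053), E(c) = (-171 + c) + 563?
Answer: -4062479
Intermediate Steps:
E(c) = 392 + c
a = -661 (a = 392 - 1053 = -661)
(-2737023 - 1324795) + a = (-2737023 - 1324795) - 661 = -4061818 - 661 = -4062479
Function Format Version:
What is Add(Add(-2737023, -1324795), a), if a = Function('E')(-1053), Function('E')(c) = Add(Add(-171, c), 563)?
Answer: -4062479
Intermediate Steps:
Function('E')(c) = Add(392, c)
a = -661 (a = Add(392, -1053) = -661)
Add(Add(-2737023, -1324795), a) = Add(Add(-2737023, -1324795), -661) = Add(-4061818, -661) = -4062479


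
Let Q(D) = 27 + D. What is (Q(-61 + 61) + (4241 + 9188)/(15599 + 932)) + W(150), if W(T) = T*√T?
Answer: 459766/16531 + 750*√6 ≈ 1864.9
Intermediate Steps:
W(T) = T^(3/2)
(Q(-61 + 61) + (4241 + 9188)/(15599 + 932)) + W(150) = ((27 + (-61 + 61)) + (4241 + 9188)/(15599 + 932)) + 150^(3/2) = ((27 + 0) + 13429/16531) + 750*√6 = (27 + 13429*(1/16531)) + 750*√6 = (27 + 13429/16531) + 750*√6 = 459766/16531 + 750*√6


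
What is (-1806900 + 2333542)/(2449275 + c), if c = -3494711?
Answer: -263321/522718 ≈ -0.50375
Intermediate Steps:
(-1806900 + 2333542)/(2449275 + c) = (-1806900 + 2333542)/(2449275 - 3494711) = 526642/(-1045436) = 526642*(-1/1045436) = -263321/522718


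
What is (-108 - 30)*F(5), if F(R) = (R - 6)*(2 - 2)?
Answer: 0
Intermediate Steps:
F(R) = 0 (F(R) = (-6 + R)*0 = 0)
(-108 - 30)*F(5) = (-108 - 30)*0 = -138*0 = 0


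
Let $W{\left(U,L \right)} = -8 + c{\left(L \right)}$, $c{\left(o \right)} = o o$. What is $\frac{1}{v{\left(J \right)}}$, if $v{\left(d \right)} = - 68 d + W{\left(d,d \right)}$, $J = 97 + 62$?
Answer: $\frac{1}{14461} \approx 6.9152 \cdot 10^{-5}$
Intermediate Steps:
$c{\left(o \right)} = o^{2}$
$J = 159$
$W{\left(U,L \right)} = -8 + L^{2}$
$v{\left(d \right)} = -8 + d^{2} - 68 d$ ($v{\left(d \right)} = - 68 d + \left(-8 + d^{2}\right) = -8 + d^{2} - 68 d$)
$\frac{1}{v{\left(J \right)}} = \frac{1}{-8 + 159^{2} - 10812} = \frac{1}{-8 + 25281 - 10812} = \frac{1}{14461}$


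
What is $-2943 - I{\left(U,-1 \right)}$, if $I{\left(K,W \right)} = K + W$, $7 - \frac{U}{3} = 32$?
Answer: $-2867$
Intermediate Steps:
$U = -75$ ($U = 21 - 96 = -75$)
$-2943 - I{\left(U,-1 \right)} = -2943 - \left(-75 - 1\right) = -2943 - -76 = -2943 + 76 = -2867$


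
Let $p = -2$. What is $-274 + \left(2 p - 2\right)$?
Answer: $-280$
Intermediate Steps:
$-274 + \left(2 p - 2\right) = -274 + \left(2 \left(-2\right) - 2\right) = -274 - 6 = -280$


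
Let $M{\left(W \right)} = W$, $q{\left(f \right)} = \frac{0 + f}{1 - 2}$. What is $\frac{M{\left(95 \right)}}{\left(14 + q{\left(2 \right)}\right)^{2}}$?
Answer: $\frac{95}{144} \approx 0.65972$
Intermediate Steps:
$q{\left(f \right)} = - f$ ($q{\left(f \right)} = \frac{f}{-1} = f \left(-1\right) = - f$)
$\frac{M{\left(95 \right)}}{\left(14 + q{\left(2 \right)}\right)^{2}} = \frac{95}{\left(14 - 2\right)^{2}} = \frac{95}{12^{2}} = \frac{95}{144}$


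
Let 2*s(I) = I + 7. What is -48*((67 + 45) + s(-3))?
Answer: -5472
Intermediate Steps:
s(I) = 7/2 + I/2 (s(I) = (I + 7)/2 = (7 + I)/2 = 7/2 + I/2)
-48*((67 + 45) + s(-3)) = -48*((67 + 45) + (7/2 + (1/2)*(-3))) = -48*(112 + (7/2 - 3/2)) = -48*(112 + 2) = -48*114 = -5472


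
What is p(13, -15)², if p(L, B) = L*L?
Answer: 28561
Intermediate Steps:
p(L, B) = L²
p(13, -15)² = (13²)² = 169² = 28561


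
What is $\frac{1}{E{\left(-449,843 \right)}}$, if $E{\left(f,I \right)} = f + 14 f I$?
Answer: $- \frac{1}{5299547} \approx -1.887 \cdot 10^{-7}$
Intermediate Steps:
$E{\left(f,I \right)} = f + 14 I f$
$\frac{1}{E{\left(-449,843 \right)}} = \frac{1}{\left(-449\right) \left(1 + 14 \cdot 843\right)} = \frac{1}{\left(-449\right) \left(1 + 11802\right)} = \frac{1}{\left(-449\right) 11803} = \frac{1}{-5299547} = - \frac{1}{5299547}$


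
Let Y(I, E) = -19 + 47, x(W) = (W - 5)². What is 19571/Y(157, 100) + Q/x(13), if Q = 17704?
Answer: 54633/56 ≈ 975.59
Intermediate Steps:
x(W) = (-5 + W)²
Y(I, E) = 28
19571/Y(157, 100) + Q/x(13) = 19571/28 + 17704/((-5 + 13)²) = 19571*(1/28) + 17704/(8²) = 19571/28 + 17704/64 = 19571/28 + 17704*(1/64) = 19571/28 + 2213/8 = 54633/56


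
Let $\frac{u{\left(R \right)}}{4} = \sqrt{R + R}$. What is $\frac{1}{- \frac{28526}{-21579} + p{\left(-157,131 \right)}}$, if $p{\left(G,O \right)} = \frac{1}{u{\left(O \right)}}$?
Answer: $\frac{2580438226368}{3410701724551} - \frac{1862612964 \sqrt{262}}{3410701724551} \approx 0.74773$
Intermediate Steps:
$u{\left(R \right)} = 4 \sqrt{2} \sqrt{R}$ ($u{\left(R \right)} = 4 \sqrt{R + R} = 4 \sqrt{2 R} = 4 \sqrt{2} \sqrt{R}$)
$p{\left(G,O \right)} = \frac{\sqrt{2}}{8 \sqrt{O}}$ ($p{\left(G,O \right)} = \frac{1}{4 \sqrt{2} \sqrt{O}} = \frac{\sqrt{2}}{8 \sqrt{O}}$)
$\frac{1}{- \frac{28526}{-21579} + p{\left(-157,131 \right)}} = \frac{1}{- \frac{28526}{-21579} + \frac{\sqrt{2}}{8 \sqrt{131}}} = \frac{1}{\left(-28526\right) \left(- \frac{1}{21579}\right) + \frac{\sqrt{2} \frac{\sqrt{131}}{131}}{8}} = \frac{1}{\frac{28526}{21579} + \frac{\sqrt{262}}{1048}}$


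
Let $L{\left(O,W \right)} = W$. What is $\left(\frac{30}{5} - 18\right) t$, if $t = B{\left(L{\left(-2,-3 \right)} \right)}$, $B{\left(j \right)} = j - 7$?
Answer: $120$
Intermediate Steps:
$B{\left(j \right)} = -7 + j$
$t = -10$ ($t = -7 - 3 = -10$)
$\left(\frac{30}{5} - 18\right) t = \left(\frac{30}{5} - 18\right) \left(-10\right) = \left(30 \cdot \frac{1}{5} - 18\right) \left(-10\right) = \left(6 - 18\right) \left(-10\right) = \left(-12\right) \left(-10\right) = 120$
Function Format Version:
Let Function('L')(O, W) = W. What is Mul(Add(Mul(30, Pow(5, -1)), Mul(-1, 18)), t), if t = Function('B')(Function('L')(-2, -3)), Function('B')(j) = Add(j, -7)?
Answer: 120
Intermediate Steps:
Function('B')(j) = Add(-7, j)
t = -10 (t = Add(-7, -3) = -10)
Mul(Add(Mul(30, Pow(5, -1)), Mul(-1, 18)), t) = Mul(Add(Mul(30, Pow(5, -1)), Mul(-1, 18)), -10) = Mul(Add(Mul(30, Rational(1, 5)), -18), -10) = Mul(Add(6, -18), -10) = Mul(-12, -10) = 120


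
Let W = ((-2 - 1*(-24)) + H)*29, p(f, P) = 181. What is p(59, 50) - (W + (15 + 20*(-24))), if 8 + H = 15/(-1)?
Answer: 675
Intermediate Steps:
H = -23 (H = -8 + 15/(-1) = -8 + 15*(-1) = -8 - 15 = -23)
W = -29 (W = ((-2 - 1*(-24)) - 23)*29 = ((-2 + 24) - 23)*29 = (22 - 23)*29 = -1*29 = -29)
p(59, 50) - (W + (15 + 20*(-24))) = 181 - (-29 + (15 + 20*(-24))) = 181 - (-29 + (15 - 480)) = 181 - (-29 - 465) = 181 - 1*(-494) = 181 + 494 = 675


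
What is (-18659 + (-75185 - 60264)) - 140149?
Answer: -294257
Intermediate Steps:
(-18659 + (-75185 - 60264)) - 140149 = (-18659 - 135449) - 140149 = -154108 - 140149 = -294257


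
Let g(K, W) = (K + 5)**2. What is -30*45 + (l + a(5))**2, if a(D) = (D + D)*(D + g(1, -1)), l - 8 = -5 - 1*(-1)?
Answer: 170046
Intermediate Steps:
g(K, W) = (5 + K)**2
l = 4 (l = 8 + (-5 - 1*(-1)) = 8 + (-5 + 1) = 8 - 4 = 4)
a(D) = 2*D*(36 + D) (a(D) = (D + D)*(D + (5 + 1)**2) = (2*D)*(D + 6**2) = (2*D)*(D + 36) = (2*D)*(36 + D) = 2*D*(36 + D))
-30*45 + (l + a(5))**2 = -30*45 + (4 + 2*5*(36 + 5))**2 = -1350 + (4 + 2*5*41)**2 = -1350 + (4 + 410)**2 = -1350 + 414**2 = -1350 + 171396 = 170046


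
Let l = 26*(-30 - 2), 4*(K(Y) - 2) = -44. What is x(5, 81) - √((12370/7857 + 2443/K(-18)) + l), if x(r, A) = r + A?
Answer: 86 - I*√839767121/873 ≈ 86.0 - 33.194*I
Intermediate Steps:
x(r, A) = A + r
K(Y) = -9 (K(Y) = 2 + (¼)*(-44) = 2 - 11 = -9)
l = -832 (l = 26*(-32) = -832)
x(5, 81) - √((12370/7857 + 2443/K(-18)) + l) = (81 + 5) - √((12370/7857 + 2443/(-9)) - 832) = 86 - √((12370*(1/7857) + 2443*(-⅑)) - 832) = 86 - √((12370/7857 - 2443/9) - 832) = 86 - √(-2120369/7857 - 832) = 86 - √(-8657393/7857) = 86 - I*√839767121/873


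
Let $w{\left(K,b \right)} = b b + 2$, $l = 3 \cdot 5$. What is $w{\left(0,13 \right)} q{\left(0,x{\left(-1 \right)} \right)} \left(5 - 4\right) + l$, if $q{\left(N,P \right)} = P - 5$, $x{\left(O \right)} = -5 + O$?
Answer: $-1866$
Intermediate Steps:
$l = 15$
$q{\left(N,P \right)} = -5 + P$
$w{\left(K,b \right)} = 2 + b^{2}$ ($w{\left(K,b \right)} = b^{2} + 2 = 2 + b^{2}$)
$w{\left(0,13 \right)} q{\left(0,x{\left(-1 \right)} \right)} \left(5 - 4\right) + l = \left(2 + 13^{2}\right) \left(-5 - 6\right) \left(5 - 4\right) + 15 = \left(2 + 169\right) \left(-5 - 6\right) 1 + 15 = 171 \left(\left(-11\right) 1\right) + 15 = 171 \left(-11\right) + 15 = -1881 + 15 = -1866$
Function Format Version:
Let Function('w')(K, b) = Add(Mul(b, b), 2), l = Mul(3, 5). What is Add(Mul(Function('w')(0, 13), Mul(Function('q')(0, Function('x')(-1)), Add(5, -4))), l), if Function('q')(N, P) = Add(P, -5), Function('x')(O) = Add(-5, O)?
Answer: -1866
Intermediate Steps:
l = 15
Function('q')(N, P) = Add(-5, P)
Function('w')(K, b) = Add(2, Pow(b, 2)) (Function('w')(K, b) = Add(Pow(b, 2), 2) = Add(2, Pow(b, 2)))
Add(Mul(Function('w')(0, 13), Mul(Function('q')(0, Function('x')(-1)), Add(5, -4))), l) = Add(Mul(Add(2, Pow(13, 2)), Mul(Add(-5, Add(-5, -1)), Add(5, -4))), 15) = Add(Mul(Add(2, 169), Mul(Add(-5, -6), 1)), 15) = Add(Mul(171, Mul(-11, 1)), 15) = Add(Mul(171, -11), 15) = Add(-1881, 15) = -1866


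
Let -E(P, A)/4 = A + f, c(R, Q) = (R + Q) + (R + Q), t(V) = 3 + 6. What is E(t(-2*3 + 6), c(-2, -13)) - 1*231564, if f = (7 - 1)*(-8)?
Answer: -231252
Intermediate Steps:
f = -48 (f = 6*(-8) = -48)
t(V) = 9
c(R, Q) = 2*Q + 2*R (c(R, Q) = (Q + R) + (Q + R) = 2*Q + 2*R)
E(P, A) = 192 - 4*A (E(P, A) = -4*(A - 48) = -4*(-48 + A) = 192 - 4*A)
E(t(-2*3 + 6), c(-2, -13)) - 1*231564 = (192 - 4*(2*(-13) + 2*(-2))) - 1*231564 = (192 - 4*(-26 - 4)) - 231564 = (192 - 4*(-30)) - 231564 = (192 + 120) - 231564 = 312 - 231564 = -231252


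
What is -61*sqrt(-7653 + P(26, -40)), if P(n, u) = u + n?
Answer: -61*I*sqrt(7667) ≈ -5341.2*I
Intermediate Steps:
P(n, u) = n + u
-61*sqrt(-7653 + P(26, -40)) = -61*sqrt(-7653 + (26 - 40)) = -61*sqrt(-7653 - 14) = -61*I*sqrt(7667)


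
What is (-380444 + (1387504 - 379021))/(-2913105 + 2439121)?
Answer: -628039/473984 ≈ -1.3250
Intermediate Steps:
(-380444 + (1387504 - 379021))/(-2913105 + 2439121) = (-380444 + 1008483)/(-473984) = 628039*(-1/473984) = -628039/473984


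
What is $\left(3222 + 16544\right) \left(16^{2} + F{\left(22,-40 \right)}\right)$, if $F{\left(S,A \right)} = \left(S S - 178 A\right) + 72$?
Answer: $156783912$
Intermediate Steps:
$F{\left(S,A \right)} = 72 + S^{2} - 178 A$ ($F{\left(S,A \right)} = \left(S^{2} - 178 A\right) + 72 = 72 + S^{2} - 178 A$)
$\left(3222 + 16544\right) \left(16^{2} + F{\left(22,-40 \right)}\right) = \left(3222 + 16544\right) \left(16^{2} + \left(72 + 22^{2} - -7120\right)\right) = 19766 \left(256 + \left(72 + 484 + 7120\right)\right) = 19766 \left(256 + 7676\right) = 19766 \cdot 7932 = 156783912$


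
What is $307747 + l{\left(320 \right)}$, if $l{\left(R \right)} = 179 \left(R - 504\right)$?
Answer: $274811$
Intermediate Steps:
$l{\left(R \right)} = -90216 + 179 R$ ($l{\left(R \right)} = 179 \left(-504 + R\right) = -90216 + 179 R$)
$307747 + l{\left(320 \right)} = 307747 + \left(-90216 + 179 \cdot 320\right) = 307747 + \left(-90216 + 57280\right) = 307747 - 32936 = 274811$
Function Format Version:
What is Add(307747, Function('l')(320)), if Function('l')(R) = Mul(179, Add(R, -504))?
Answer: 274811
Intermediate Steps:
Function('l')(R) = Add(-90216, Mul(179, R)) (Function('l')(R) = Mul(179, Add(-504, R)) = Add(-90216, Mul(179, R)))
Add(307747, Function('l')(320)) = Add(307747, Add(-90216, Mul(179, 320))) = Add(307747, Add(-90216, 57280)) = Add(307747, -32936) = 274811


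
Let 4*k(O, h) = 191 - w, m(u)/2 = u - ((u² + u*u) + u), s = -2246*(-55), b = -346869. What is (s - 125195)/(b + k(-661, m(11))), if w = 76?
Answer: 6660/1387361 ≈ 0.0048005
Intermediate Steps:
s = 123530
m(u) = -4*u² (m(u) = 2*(u - ((u² + u*u) + u)) = 2*(u - ((u² + u²) + u)) = 2*(u - (2*u² + u)) = 2*(u - (u + 2*u²)) = 2*(u + (-u - 2*u²)) = 2*(-2*u²) = -4*u²)
k(O, h) = 115/4 (k(O, h) = (191 - 1*76)/4 = (191 - 76)/4 = (¼)*115 = 115/4)
(s - 125195)/(b + k(-661, m(11))) = (123530 - 125195)/(-346869 + 115/4) = -1665/(-1387361/4) = -1665*(-4/1387361) = 6660/1387361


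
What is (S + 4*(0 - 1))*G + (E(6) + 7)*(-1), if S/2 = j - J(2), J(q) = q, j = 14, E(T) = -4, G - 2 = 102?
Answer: 2077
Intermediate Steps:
G = 104 (G = 2 + 102 = 104)
S = 24 (S = 2*(14 - 1*2) = 2*(14 - 2) = 2*12 = 24)
(S + 4*(0 - 1))*G + (E(6) + 7)*(-1) = (24 + 4*(0 - 1))*104 + (-4 + 7)*(-1) = (24 + 4*(-1))*104 + 3*(-1) = (24 - 4)*104 - 3 = 20*104 - 3 = 2080 - 3 = 2077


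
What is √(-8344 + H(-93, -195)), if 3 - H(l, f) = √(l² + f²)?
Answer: √(-8341 - 3*√5186) ≈ 92.504*I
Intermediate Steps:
H(l, f) = 3 - √(f² + l²) (H(l, f) = 3 - √(l² + f²) = 3 - √(f² + l²))
√(-8344 + H(-93, -195)) = √(-8344 + (3 - √((-195)² + (-93)²))) = √(-8344 + (3 - √(38025 + 8649))) = √(-8344 + (3 - √46674)) = √(-8344 + (3 - 3*√5186)) = √(-8341 - 3*√5186)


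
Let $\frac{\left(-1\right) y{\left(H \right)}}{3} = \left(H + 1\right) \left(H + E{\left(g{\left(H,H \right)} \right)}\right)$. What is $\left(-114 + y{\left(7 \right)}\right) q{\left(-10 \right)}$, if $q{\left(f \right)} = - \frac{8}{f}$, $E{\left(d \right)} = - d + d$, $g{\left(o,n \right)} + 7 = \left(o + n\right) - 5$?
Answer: $- \frac{1128}{5} \approx -225.6$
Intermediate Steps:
$g{\left(o,n \right)} = -12 + n + o$ ($g{\left(o,n \right)} = -7 - \left(5 - n - o\right) = -7 + \left(-5 + n + o\right) = -12 + n + o$)
$E{\left(d \right)} = 0$
$y{\left(H \right)} = - 3 H \left(1 + H\right)$ ($y{\left(H \right)} = - 3 \left(H + 1\right) \left(H + 0\right) = - 3 \left(1 + H\right) H = - 3 H \left(1 + H\right)$)
$\left(-114 + y{\left(7 \right)}\right) q{\left(-10 \right)} = \left(-114 + 3 \cdot 7 \left(-1 - 7\right)\right) \left(- \frac{8}{-10}\right) = \left(-114 + 3 \cdot 7 \left(-1 - 7\right)\right) \left(\left(-8\right) \left(- \frac{1}{10}\right)\right) = \left(-114 + 3 \cdot 7 \left(-8\right)\right) \frac{4}{5} = \left(-114 - 168\right) \frac{4}{5} = \left(-282\right) \frac{4}{5} = - \frac{1128}{5}$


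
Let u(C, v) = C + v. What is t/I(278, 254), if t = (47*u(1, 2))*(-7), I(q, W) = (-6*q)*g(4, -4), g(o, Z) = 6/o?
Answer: 329/834 ≈ 0.39448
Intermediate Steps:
I(q, W) = -9*q (I(q, W) = (-6*q)*(6/4) = (-6*q)*(6*(¼)) = -6*q*(3/2) = -9*q)
t = -987 (t = (47*(1 + 2))*(-7) = (47*3)*(-7) = 141*(-7) = -987)
t/I(278, 254) = -987/((-9*278)) = -987/(-2502) = -987*(-1/2502) = 329/834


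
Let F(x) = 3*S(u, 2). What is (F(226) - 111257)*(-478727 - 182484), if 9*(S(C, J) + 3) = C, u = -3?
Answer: 73570964337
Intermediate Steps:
S(C, J) = -3 + C/9
F(x) = -10 (F(x) = 3*(-3 + (1/9)*(-3)) = 3*(-3 - 1/3) = 3*(-10/3) = -10)
(F(226) - 111257)*(-478727 - 182484) = (-10 - 111257)*(-478727 - 182484) = -111267*(-661211) = 73570964337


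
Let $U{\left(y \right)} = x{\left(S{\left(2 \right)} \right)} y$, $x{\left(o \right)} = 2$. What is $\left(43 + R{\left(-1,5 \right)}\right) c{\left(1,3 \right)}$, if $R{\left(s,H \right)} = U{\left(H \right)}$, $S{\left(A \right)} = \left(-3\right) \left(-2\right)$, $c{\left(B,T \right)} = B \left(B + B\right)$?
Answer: $106$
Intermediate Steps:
$c{\left(B,T \right)} = 2 B^{2}$ ($c{\left(B,T \right)} = B 2 B = 2 B^{2}$)
$S{\left(A \right)} = 6$
$U{\left(y \right)} = 2 y$
$R{\left(s,H \right)} = 2 H$
$\left(43 + R{\left(-1,5 \right)}\right) c{\left(1,3 \right)} = \left(43 + 2 \cdot 5\right) 2 \cdot 1^{2} = \left(43 + 10\right) 2 \cdot 1 = 53 \cdot 2 = 106$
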